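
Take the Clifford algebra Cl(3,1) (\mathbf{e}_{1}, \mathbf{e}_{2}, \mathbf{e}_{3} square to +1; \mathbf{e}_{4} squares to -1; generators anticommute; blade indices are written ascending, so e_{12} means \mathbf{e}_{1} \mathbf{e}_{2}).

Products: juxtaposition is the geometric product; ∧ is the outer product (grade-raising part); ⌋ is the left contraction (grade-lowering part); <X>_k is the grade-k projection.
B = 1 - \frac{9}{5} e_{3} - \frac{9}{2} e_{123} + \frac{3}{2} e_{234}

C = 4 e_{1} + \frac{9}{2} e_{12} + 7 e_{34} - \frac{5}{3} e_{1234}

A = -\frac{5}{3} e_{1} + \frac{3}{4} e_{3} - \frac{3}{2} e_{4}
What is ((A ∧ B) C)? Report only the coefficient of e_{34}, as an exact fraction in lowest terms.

step 1: -\frac{5}{3} e_{1} + \frac{3}{4} e_{3} - \frac{3}{2} e_{4} + 3 e_{13} - \frac{27}{10} e_{34} - \frac{37}{4} e_{1234}
step 2: -\frac{2459}{60} - \frac{15}{2} e_{2} - \frac{45}{2} e_{3} + \frac{21}{4} e_{4} - \frac{241}{4} e_{12} - 3 e_{13} + 27 e_{14} + \frac{27}{2} e_{23} - 5 e_{24} + \frac{333}{8} e_{34} + \frac{47}{8} e_{123} - 8 e_{124} - \frac{337}{15} e_{134} + \frac{358}{9} e_{234} - \frac{243}{20} e_{1234}
Answer: \frac{333}{8}


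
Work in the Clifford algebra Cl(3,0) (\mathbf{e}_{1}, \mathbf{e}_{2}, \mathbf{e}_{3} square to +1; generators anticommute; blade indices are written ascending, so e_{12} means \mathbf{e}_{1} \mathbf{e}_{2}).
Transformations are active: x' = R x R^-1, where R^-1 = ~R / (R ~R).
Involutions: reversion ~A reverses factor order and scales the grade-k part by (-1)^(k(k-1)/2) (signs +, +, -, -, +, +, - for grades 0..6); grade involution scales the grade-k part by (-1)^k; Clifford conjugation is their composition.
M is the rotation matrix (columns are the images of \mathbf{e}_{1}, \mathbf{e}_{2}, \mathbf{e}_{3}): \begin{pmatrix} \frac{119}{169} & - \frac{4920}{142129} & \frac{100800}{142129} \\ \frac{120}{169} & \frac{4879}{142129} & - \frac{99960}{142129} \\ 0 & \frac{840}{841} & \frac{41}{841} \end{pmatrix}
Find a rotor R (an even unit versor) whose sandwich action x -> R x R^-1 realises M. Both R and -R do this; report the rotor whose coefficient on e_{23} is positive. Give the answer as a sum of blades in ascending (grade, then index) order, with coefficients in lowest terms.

Method: write R = a + b12*e_{12} + b13*e_{13} + b23*e_{23} with a^2 + b12^2 + b13^2 + b23^2 = 1 (so R^-1 = ~R). Expanding the columns R e_j ~R gives tr M = 4a^2 - 1 and, from the antisymmetric part, M21 - M12 = -4a*b12, M13 - M31 = 4a*b13, M32 - M23 = -4a*b23.
Here tr M = \frac{111887}{142129}, so a^2 = (1 + tr M)/4 = \frac{63504}{142129} and a = ±\frac{252}{377}. Taking a = \frac{252}{377}: M21 - M12 = \frac{105840}{142129}, M13 - M31 = \frac{100800}{142129}, M32 - M23 = \frac{241920}{142129}, giving b12 = -\frac{105}{377}, b13 = \frac{100}{377}, b23 = -\frac{240}{377}, i.e. R = \frac{252}{377} - \frac{105}{377} e_{12} + \frac{100}{377} e_{13} - \frac{240}{377} e_{23}.
Its e_{23} coefficient is negative, so report the other preimage -R.
Answer: -\frac{252}{377} + \frac{105}{377} e_{12} - \frac{100}{377} e_{13} + \frac{240}{377} e_{23}. Key observation: the double cover Spin(3) -> SO(3) sends R and -R to the same matrix (trace \frac{111887}{142129} here), so the stated sign of the e_{23} coefficient is what selects one sheet.


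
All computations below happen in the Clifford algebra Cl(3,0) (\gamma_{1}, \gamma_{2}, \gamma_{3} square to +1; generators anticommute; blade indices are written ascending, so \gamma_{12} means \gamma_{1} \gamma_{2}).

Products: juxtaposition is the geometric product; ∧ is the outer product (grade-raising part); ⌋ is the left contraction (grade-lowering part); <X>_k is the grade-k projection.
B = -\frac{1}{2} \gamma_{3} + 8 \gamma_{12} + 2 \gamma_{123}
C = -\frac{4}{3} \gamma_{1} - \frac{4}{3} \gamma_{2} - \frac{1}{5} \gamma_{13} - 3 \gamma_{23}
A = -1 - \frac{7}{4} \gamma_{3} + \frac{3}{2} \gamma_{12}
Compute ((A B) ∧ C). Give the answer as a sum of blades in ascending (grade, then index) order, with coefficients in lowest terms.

step 1: -\frac{89}{8} - \frac{5}{2} \gamma_{3} - \frac{23}{2} \gamma_{12} - \frac{67}{4} \gamma_{123}
step 2: \frac{89}{6} \gamma_{1} + \frac{89}{6} \gamma_{2} - \frac{133}{120} \gamma_{13} + \frac{721}{24} \gamma_{23}
Answer: \frac{89}{6} \gamma_{1} + \frac{89}{6} \gamma_{2} - \frac{133}{120} \gamma_{13} + \frac{721}{24} \gamma_{23}


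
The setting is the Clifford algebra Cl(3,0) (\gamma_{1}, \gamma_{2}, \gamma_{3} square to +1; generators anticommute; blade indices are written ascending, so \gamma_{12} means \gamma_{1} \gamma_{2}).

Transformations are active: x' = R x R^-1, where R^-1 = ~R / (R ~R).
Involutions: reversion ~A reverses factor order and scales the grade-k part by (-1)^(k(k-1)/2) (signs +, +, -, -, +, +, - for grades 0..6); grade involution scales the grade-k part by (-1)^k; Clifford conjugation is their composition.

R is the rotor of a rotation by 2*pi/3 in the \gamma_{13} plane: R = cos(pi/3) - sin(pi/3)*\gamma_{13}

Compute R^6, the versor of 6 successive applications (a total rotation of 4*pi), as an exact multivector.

Rotor phase runs at HALF the rotation angle; powers of one rotor simply add phase, so after 6 steps in \gamma_{13} the phase is 6*pi/3 = 2 \pi and R^6 = cos(2 \pi) - sin(2 \pi)*\gamma_{13}.
cos(2 \pi) = 1 and sin(2 \pi) = 0, so R^6 = 1. The total rotation 4*pi is 2 full turns, so every vector returns to itself, yet the rotor is +1, back on the identity sheet (an even number of 2*pi turns).
Answer: 1


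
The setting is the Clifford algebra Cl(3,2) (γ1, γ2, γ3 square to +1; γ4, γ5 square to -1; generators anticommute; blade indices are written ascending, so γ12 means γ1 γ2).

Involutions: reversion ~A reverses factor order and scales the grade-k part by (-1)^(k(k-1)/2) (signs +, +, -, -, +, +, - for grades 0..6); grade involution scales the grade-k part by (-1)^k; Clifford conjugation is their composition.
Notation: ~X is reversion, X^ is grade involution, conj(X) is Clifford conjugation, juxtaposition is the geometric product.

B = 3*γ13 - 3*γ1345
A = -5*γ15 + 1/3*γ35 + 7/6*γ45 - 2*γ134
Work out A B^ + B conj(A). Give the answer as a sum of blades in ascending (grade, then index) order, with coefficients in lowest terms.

first term: 6*γ4 + 6*γ5 + 7/2*γ13 + γ14 - γ15 + 15*γ34 - 15*γ35 + 7/2*γ1345
second term: 6*γ4 - 6*γ5 - 7/2*γ13 - γ14 - γ15 - 15*γ34 - 15*γ35 - 7/2*γ1345
Answer: 12*γ4 - 2*γ15 - 30*γ35


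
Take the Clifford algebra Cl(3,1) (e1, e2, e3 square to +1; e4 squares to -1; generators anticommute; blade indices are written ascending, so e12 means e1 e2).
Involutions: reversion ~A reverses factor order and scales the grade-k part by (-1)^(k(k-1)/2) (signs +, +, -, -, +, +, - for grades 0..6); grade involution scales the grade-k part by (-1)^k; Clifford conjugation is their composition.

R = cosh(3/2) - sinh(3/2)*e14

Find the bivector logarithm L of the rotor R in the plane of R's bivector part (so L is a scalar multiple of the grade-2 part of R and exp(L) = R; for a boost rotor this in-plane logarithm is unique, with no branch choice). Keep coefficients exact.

The scalar part of R is cosh(3/2), which determines |rapidity| via cosh; the sign lives in the bivector part, and pairing them (bivector part over sinh of the rapidity = the plane) gives the unique in-plane L = rapidity * plane.
Concretely: cosh(rapidity) = cosh(3/2) gives rapidity = ±3/2, and since rapidity/sinh(rapidity) is even the sign is immaterial: L = (rapidity/sinh(rapidity)) * <R>_2 = (3/(2*sinh(3/2))) * <R>_2.
Answer: -3/2*e14


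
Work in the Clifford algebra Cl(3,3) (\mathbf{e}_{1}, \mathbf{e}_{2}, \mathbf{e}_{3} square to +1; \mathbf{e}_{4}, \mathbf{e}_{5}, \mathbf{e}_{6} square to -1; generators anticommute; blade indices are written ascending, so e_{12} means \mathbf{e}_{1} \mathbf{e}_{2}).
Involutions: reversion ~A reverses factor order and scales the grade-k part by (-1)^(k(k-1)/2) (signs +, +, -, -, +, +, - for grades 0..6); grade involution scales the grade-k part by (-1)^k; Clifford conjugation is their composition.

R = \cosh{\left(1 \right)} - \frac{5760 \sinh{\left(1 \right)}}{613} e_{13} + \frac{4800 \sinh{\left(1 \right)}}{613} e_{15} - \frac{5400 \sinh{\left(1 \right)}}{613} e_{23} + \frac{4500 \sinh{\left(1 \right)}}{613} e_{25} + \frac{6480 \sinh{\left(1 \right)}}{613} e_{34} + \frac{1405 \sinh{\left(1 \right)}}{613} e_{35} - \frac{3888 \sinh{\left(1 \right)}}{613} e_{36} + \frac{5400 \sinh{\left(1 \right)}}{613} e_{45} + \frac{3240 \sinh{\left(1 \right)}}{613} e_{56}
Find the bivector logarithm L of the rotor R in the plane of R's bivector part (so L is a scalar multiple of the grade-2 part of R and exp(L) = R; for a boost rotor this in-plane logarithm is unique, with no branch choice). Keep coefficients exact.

The scalar part of R is \cosh{\left(1 \right)}, which fixes the rapidity magnitude through cosh (cosh is even, so it cannot fix the sign — the bivector part carries that); dividing the bivector part by sinh of the rapidity gives the plane, and L = rapidity * plane, where the joint sign ambiguity of (rapidity, plane) cancels in the product.
Concretely: cosh(rapidity) = \cosh{\left(1 \right)} gives rapidity = ±1, and since rapidity/sinh(rapidity) is even the sign is immaterial: L = (rapidity/sinh(rapidity)) * <R>_2 = (\frac{1}{\sinh{\left(1 \right)}}) * <R>_2.
Answer: - \frac{5760}{613} e_{13} + \frac{4800}{613} e_{15} - \frac{5400}{613} e_{23} + \frac{4500}{613} e_{25} + \frac{6480}{613} e_{34} + \frac{1405}{613} e_{35} - \frac{3888}{613} e_{36} + \frac{5400}{613} e_{45} + \frac{3240}{613} e_{56}


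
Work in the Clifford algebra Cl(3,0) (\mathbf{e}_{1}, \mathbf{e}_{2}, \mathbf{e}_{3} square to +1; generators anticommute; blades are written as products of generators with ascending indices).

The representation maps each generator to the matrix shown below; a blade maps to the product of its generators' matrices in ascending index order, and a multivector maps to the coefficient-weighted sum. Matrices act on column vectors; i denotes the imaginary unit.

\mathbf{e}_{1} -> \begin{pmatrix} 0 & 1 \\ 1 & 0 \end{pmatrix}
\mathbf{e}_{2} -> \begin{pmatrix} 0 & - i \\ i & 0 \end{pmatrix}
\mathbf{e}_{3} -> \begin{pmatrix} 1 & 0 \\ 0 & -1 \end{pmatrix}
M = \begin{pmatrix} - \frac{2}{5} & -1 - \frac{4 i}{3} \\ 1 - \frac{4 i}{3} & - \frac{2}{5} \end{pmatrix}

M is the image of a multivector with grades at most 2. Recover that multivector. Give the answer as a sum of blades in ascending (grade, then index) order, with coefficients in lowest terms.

Method: 1, rho(e_{1}), rho(e_{2}), rho(e_{3}) form a trace-orthogonal basis of the 2x2 complex matrices (tr(X Y) = 2 if X = Y, else 0), so M = m0*1 + m1*rho(e_{1}) + m2*rho(e_{2}) + m3*rho(e_{3}) with m0 = tr(M)/2 = - \frac{2}{5}, m1 = tr(M rho(e_{1}))/2 = - \frac{4 i}{3}, m2 = tr(M rho(e_{2}))/2 = - i, m3 = tr(M rho(e_{3}))/2 = 0.
Multiplying table entries, the bivector images are rho(e_{1} e_{2}) = i*rho(e_{3}), rho(e_{1} e_{3}) = -i*rho(e_{2}), rho(e_{2} e_{3}) = i*rho(e_{1}); with real blade coefficients the real parts of m0..m3 are the coefficients of 1, e_{1}, e_{2}, e_{3} and the imaginary parts give the bivectors (e_{2} e_{3}: Im m1, e_{1} e_{3}: -Im m2, e_{1} e_{2}: Im m3).
Answer: -\frac{2}{5} + e_{1} e_{3} - \frac{4}{3} e_{2} e_{3}


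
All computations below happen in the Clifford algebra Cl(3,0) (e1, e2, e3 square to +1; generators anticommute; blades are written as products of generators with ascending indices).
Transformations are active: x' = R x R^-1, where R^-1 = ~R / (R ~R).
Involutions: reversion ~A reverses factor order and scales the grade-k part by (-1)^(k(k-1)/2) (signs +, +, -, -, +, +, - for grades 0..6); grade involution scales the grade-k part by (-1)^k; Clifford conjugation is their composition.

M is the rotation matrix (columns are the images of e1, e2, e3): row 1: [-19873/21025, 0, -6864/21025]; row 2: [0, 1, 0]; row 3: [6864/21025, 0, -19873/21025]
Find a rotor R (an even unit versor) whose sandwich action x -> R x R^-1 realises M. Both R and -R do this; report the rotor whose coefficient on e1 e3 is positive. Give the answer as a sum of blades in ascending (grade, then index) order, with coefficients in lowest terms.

Method: write R = a + b12*e1 e2 + b13*e1 e3 + b23*e2 e3 with a^2 + b12^2 + b13^2 + b23^2 = 1 (so R^-1 = ~R). Expanding the columns R e_j ~R gives tr M = 4a^2 - 1 and, from the antisymmetric part, M21 - M12 = -4a*b12, M13 - M31 = 4a*b13, M32 - M23 = -4a*b23.
Here tr M = -18721/21025, so a^2 = (1 + tr M)/4 = 576/21025 and a = ±24/145. Taking a = 24/145: M21 - M12 = 0, M13 - M31 = -13728/21025, M32 - M23 = 0, giving b12 = 0, b13 = -143/145, b23 = 0, i.e. R = 24/145 - 143/145*e1 e3.
Its e1 e3 coefficient is negative, so report the other preimage -R.
Answer: -24/145 + 143/145*e1 e3. Key observation: the double cover Spin(3) -> SO(3) sends R and -R to the same matrix (trace -18721/21025 here), so the stated sign of the e1 e3 coefficient is what selects one sheet.


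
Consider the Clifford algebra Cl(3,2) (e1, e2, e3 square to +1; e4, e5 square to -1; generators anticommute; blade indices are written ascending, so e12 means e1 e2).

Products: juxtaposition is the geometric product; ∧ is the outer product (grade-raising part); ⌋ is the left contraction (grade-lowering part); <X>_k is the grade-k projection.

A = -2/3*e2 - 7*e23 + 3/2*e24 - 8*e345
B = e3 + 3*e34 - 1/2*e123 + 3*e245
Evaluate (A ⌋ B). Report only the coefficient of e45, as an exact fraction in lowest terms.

step 1: -7/2*e1 + 9/2*e5 - 1/3*e13 - 2*e45
Answer: -2


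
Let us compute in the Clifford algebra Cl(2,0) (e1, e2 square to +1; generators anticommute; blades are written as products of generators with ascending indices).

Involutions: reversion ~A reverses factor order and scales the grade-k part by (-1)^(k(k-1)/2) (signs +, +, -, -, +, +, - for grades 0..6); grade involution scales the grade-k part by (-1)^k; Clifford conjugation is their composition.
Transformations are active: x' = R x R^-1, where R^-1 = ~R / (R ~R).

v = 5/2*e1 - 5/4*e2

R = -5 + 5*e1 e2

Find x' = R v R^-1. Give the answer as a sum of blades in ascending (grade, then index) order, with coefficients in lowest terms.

~R = -5 - 5*e1 e2, and R ~R = 50, so R^-1 = ~R / (50).
R v = -75/4*e1 - 25/4*e2
Answer: 5/4*e1 + 5/2*e2


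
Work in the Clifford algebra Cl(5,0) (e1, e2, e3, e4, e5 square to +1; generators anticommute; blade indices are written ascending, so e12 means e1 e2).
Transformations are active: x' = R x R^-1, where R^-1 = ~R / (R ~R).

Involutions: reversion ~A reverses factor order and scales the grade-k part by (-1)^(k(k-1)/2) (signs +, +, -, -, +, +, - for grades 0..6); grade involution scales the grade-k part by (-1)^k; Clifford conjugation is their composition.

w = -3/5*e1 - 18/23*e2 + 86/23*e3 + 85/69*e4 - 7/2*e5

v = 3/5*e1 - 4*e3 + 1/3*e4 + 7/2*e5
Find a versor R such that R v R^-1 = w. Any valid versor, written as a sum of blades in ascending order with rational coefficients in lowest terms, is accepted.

R = v + w = -18/23*e2 - 6/23*e3 + 36/23*e4 works: the equal norms (25849/900) guarantee its sandwich swaps v into w.
Answer: -18/23*e2 - 6/23*e3 + 36/23*e4


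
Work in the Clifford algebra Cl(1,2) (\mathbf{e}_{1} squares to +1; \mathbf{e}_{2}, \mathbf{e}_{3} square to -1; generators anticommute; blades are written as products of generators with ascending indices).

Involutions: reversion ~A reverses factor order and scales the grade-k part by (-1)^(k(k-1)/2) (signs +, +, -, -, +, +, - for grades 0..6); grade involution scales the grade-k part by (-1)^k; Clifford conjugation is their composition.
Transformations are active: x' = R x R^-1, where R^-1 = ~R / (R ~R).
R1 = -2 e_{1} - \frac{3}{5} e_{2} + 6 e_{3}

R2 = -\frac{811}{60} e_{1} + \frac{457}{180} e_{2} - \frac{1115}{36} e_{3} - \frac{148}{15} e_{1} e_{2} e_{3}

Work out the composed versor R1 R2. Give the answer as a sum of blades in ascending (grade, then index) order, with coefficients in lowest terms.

Distribute over the terms of R1 (each basis-blade product reordered to ascending indices, repeated generators contracted through their squares):
(-2 e_{1}) R2 = \frac{811}{30} - \frac{457}{90} e_{1} e_{2} + \frac{1115}{18} e_{1} e_{3} + \frac{296}{15} e_{2} e_{3}
(-\frac{3}{5} e_{2}) R2 = \frac{457}{300} - \frac{811}{100} e_{1} e_{2} + \frac{148}{25} e_{1} e_{3} + \frac{223}{12} e_{2} e_{3}
(6 e_{3}) R2 = \frac{1115}{6} + \frac{296}{5} e_{1} e_{2} + \frac{811}{10} e_{1} e_{3} - \frac{457}{30} e_{2} e_{3}
Summing the partial products and collecting blades:
Answer: \frac{21439}{100} + \frac{41411}{900} e_{1} e_{2} + \frac{33517}{225} e_{1} e_{3} + \frac{277}{12} e_{2} e_{3}


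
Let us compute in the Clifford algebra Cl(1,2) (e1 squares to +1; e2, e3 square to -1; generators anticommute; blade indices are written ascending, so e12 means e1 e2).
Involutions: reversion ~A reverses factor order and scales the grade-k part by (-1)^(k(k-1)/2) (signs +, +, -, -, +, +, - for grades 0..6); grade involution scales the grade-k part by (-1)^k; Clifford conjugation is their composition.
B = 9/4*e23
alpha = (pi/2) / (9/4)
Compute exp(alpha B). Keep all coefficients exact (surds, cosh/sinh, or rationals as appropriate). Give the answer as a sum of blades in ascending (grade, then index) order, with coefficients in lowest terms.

B^2 = (9/4)^2*(e23)^2 = 81/16*(-1) = -81/16 (a basis 2-blade squares to minus the product of its generators' squares).
B^2 = -81/16 — a negative square means the series sums to a rotation: l = 9/4, alpha*l = pi/2, so exp(alpha B) = cos(pi/2) + (sin(pi/2)/(9/4))*B = 0 + (4/9)*B.
Answer: e23


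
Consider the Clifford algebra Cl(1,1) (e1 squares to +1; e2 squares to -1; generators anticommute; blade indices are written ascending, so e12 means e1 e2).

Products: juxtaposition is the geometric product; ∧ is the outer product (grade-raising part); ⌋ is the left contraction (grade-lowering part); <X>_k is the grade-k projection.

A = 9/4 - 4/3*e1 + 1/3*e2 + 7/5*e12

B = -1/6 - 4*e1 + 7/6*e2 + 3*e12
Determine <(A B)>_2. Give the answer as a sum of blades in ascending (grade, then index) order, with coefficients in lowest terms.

step 1: 3157/360 - 847/90*e1 + 1501/360*e2 + 1133/180*e12
step 2: 1133/180*e12
Answer: 1133/180*e12


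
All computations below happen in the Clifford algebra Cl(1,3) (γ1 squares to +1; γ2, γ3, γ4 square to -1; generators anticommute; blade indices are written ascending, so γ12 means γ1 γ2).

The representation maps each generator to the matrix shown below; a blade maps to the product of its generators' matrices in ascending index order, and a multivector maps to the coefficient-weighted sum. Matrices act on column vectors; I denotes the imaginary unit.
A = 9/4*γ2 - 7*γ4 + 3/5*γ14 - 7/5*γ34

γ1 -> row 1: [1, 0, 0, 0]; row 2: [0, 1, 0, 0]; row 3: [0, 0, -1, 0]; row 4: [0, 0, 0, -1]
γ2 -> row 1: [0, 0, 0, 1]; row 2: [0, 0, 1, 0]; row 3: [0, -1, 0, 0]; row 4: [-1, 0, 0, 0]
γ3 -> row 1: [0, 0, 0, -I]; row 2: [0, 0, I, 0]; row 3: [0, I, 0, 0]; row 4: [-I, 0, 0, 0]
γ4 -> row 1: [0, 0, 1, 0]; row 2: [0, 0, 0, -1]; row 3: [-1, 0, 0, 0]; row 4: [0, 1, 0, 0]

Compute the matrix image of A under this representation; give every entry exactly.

Bivector images (products of the table entries): rho(γ14) = rho(γ1)rho(γ4) = row 1: [0, 0, 1, 0]; row 2: [0, 0, 0, -1]; row 3: [1, 0, 0, 0]; row 4: [0, -1, 0, 0]; rho(γ34) = rho(γ3)rho(γ4) = row 1: [0, -I, 0, 0]; row 2: [-I, 0, 0, 0]; row 3: [0, 0, 0, -I]; row 4: [0, 0, -I, 0].
M = (9/4)*rho(γ2) + (-7)*rho(γ4) + (3/5)*rho(γ14) + (-7/5)*rho(γ34), summed entrywise:
Answer: row 1: [0, 7*I/5, -32/5, 9/4]; row 2: [7*I/5, 0, 9/4, 32/5]; row 3: [38/5, -9/4, 0, 7*I/5]; row 4: [-9/4, -38/5, 7*I/5, 0]


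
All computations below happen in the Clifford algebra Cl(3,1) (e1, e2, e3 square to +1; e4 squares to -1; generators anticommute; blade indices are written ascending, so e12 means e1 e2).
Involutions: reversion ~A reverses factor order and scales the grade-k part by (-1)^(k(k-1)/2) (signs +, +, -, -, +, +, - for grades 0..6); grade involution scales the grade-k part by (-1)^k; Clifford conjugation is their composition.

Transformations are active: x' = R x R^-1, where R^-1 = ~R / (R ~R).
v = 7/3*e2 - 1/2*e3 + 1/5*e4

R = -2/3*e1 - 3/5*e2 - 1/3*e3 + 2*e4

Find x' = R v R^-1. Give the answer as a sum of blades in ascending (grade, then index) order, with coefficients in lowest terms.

~R = -2/3*e1 - 3/5*e2 - 1/3*e3 + 2*e4, and R ~R = -694/225, so R^-1 = ~R / (-694/225).
R v = -49/30 - 14/9*e12 + 1/3*e13 - 2/15*e14 + 97/90*e23 - 359/75*e24 + 14/15*e34
Answer: -245/347*e1 - 6181/2082*e2 + 51/347*e3 + 3328/1735*e4


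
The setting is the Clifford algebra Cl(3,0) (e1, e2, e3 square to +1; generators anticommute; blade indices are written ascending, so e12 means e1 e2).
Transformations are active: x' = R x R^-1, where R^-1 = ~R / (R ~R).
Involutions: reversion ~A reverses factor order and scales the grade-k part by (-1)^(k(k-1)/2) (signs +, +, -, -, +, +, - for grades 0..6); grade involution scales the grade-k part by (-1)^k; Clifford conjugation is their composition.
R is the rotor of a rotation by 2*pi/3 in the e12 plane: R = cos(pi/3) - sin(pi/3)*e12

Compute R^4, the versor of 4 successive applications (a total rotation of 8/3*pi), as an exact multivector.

Half-angle bookkeeping: 4 applications in e12 add up to rotor phase 4*pi/3 = 4*pi/3, so R^4 = cos(4*pi/3) - sin(4*pi/3)*e12.
cos(4*pi/3) = -1/2 and sin(4*pi/3) = -sqrt(3)/2, so R^4 = -1/2 + sqrt(3)/2*e12. The net rotation is 2/3*pi (after discarding 1 full turn, each of which contributes a factor -1 to the rotor); the rotor keeps the half-angle phase exactly.
Answer: -1/2 + sqrt(3)/2*e12


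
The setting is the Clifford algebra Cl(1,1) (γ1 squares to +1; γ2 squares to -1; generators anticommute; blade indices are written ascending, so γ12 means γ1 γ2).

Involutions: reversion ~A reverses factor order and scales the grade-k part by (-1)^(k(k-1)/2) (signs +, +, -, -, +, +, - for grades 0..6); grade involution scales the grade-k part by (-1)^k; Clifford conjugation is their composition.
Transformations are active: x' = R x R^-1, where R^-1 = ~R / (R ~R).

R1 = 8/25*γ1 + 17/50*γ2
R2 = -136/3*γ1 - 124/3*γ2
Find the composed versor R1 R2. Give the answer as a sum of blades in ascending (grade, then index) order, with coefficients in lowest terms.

Distribute over the terms of R1 (each basis-blade product reordered to ascending indices, repeated generators contracted through their squares):
(8/25*γ1) R2 = -1088/75 - 992/75*γ12
(17/50*γ2) R2 = 1054/75 + 1156/75*γ12
Summing the partial products and collecting blades:
Answer: -34/75 + 164/75*γ12


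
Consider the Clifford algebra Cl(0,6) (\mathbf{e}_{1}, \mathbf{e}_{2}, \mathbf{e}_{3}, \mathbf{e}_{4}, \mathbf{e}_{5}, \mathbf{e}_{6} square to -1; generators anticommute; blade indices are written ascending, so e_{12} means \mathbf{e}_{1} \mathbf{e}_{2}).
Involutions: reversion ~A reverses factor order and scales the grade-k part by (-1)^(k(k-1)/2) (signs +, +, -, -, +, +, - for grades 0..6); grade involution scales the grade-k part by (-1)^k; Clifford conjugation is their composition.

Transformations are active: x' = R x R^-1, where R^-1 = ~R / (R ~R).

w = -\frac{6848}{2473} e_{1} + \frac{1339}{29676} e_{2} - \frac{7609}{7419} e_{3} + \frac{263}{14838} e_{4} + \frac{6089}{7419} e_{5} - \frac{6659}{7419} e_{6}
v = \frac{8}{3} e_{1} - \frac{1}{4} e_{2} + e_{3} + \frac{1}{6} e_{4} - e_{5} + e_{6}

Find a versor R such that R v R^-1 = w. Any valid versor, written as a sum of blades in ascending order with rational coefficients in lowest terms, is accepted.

Reasoning: v^2 = w^2 = -\frac{1469}{144} since conjugation preserves the quadratic form; R = v + w = -\frac{760}{7419} e_{1} - \frac{1520}{7419} e_{2} - \frac{190}{7419} e_{3} + \frac{456}{2473} e_{4} - \frac{1330}{7419} e_{5} + \frac{760}{7419} e_{6} is then valid when invertible, keeping its own part and reversing (v - w)/2.
Answer: -\frac{760}{7419} e_{1} - \frac{1520}{7419} e_{2} - \frac{190}{7419} e_{3} + \frac{456}{2473} e_{4} - \frac{1330}{7419} e_{5} + \frac{760}{7419} e_{6}


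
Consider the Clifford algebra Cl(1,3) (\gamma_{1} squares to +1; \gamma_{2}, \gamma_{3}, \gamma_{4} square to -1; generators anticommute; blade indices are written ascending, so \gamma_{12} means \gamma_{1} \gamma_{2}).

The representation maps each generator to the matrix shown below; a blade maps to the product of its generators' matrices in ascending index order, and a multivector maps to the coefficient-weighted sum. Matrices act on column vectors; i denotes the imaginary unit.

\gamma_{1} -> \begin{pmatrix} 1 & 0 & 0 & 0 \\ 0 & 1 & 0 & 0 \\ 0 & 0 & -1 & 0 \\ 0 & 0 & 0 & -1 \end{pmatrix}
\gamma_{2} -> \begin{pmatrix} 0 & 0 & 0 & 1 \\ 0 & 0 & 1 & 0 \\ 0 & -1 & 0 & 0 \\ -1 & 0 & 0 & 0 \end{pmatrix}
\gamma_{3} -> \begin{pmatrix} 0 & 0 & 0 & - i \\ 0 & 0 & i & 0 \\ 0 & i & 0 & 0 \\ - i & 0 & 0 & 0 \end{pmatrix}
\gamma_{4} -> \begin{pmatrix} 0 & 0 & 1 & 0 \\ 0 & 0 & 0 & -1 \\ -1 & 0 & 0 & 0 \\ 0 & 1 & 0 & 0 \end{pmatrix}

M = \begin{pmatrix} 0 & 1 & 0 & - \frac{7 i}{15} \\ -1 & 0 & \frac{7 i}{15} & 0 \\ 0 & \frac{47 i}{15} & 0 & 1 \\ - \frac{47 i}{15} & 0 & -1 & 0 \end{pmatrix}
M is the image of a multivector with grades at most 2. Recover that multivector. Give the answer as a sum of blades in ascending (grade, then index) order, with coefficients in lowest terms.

Method: the blade images are trace-orthogonal — tr(rho(e_A) rho(e_B)^-1) = 4 if A = B and 0 otherwise — and rho(e_A)^-1 = (e_A)^2 * rho(e_A) with (e_A)^2 = +1 or -1, so the coefficient of e_A in the preimage is (e_A)^2 * tr(M rho(e_A))/4.
Nonzero projections over blades of grade <= 2: \gamma_{3}: (\gamma_{3})^2 = -1, tr(M rho(\gamma_{3})) = - \frac{36}{5}, coefficient \frac{9}{5}; \gamma_{13}: (\gamma_{13})^2 = +1, tr(M rho(\gamma_{13})) = - \frac{16}{3}, coefficient -\frac{4}{3}; \gamma_{24}: (\gamma_{24})^2 = -1, tr(M rho(\gamma_{24})) = -4, coefficient 1. Every other blade of grade <= 2 projects to 0.
Answer: \frac{9}{5} \gamma_{3} - \frac{4}{3} \gamma_{13} + \gamma_{24}


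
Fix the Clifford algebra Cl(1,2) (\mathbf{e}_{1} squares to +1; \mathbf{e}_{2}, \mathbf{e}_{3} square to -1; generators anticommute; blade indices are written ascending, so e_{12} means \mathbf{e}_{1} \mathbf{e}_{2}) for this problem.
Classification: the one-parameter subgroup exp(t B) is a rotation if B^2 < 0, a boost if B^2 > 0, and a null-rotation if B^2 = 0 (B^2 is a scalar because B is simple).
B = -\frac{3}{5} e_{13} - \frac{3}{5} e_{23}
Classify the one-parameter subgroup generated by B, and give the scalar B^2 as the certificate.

B^2 term by term: the squares give (-\frac{3}{5})^2*(e_{13})^2 + (-\frac{3}{5})^2*(e_{23})^2 = \frac{9}{25}*(+1) + \frac{9}{25}*(-1) = 0 (each basis 2-blade squares to minus the product of its generators' squares); cross terms between blades sharing an index anticommute and cancel. So B^2 = 0.
Answer: null-rotation, certificate B^2 = 0. The invariant at work: B^2 = 0 is unchanged by conjugation, hence its sign classifies the subgroup whatever basis B is written in.


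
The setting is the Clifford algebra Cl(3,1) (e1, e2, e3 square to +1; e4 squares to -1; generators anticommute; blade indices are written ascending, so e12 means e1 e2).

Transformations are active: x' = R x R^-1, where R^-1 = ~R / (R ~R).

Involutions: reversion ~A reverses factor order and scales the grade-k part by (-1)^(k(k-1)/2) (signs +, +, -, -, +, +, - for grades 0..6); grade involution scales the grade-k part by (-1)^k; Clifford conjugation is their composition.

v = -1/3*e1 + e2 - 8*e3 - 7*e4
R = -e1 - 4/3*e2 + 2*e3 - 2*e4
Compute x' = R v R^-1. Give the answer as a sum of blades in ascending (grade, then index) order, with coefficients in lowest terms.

~R = -e1 - 4/3*e2 + 2*e3 - 2*e4, and R ~R = 25/9, so R^-1 = ~R / (25/9).
R v = -31 - 13/9*e12 + 26/3*e13 + 19/3*e14 + 26/3*e23 + 34/3*e24 - 30*e34
Answer: 1699/75*e1 + 719/25*e2 - 916/25*e3 + 1291/25*e4


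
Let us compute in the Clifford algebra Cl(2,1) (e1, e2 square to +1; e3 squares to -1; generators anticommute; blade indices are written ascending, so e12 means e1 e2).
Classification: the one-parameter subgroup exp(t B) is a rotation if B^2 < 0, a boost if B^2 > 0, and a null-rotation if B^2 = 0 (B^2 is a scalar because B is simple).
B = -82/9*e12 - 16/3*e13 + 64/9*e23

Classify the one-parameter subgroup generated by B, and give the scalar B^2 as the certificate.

B^2 term by term: the squares give (-82/9)^2*(e12)^2 + (-16/3)^2*(e13)^2 + (64/9)^2*(e23)^2 = 6724/81*(-1) + 256/9*(+1) + 4096/81*(+1) = -4 (each basis 2-blade squares to minus the product of its generators' squares); cross terms between blades sharing an index anticommute and cancel. So B^2 = -4.
Answer: rotation, certificate B^2 = -4. Why this suffices: the scalar -4 survives any versor conjugation, so its sign alone determines the class however B is presented.


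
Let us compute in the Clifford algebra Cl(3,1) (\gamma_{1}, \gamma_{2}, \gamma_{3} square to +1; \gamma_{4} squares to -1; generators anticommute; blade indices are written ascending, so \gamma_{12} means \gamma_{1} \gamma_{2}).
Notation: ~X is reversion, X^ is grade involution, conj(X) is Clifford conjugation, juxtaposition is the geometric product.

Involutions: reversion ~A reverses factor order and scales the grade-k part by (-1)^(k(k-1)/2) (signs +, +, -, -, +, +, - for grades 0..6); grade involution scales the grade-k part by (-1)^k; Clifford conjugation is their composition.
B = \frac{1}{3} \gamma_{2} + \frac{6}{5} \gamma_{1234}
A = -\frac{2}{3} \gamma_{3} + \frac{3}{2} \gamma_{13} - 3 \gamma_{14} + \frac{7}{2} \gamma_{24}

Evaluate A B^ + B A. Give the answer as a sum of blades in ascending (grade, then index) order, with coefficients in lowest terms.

first term: \frac{7}{6} \gamma_{4} - \frac{21}{5} \gamma_{13} - \frac{172}{45} \gamma_{23} + \frac{9}{5} \gamma_{24} + \frac{1}{2} \gamma_{123} - \frac{9}{5} \gamma_{124}
second term: \frac{7}{6} \gamma_{4} - \frac{21}{5} \gamma_{13} - \frac{172}{45} \gamma_{23} + \frac{9}{5} \gamma_{24} - \frac{1}{2} \gamma_{123} + \frac{9}{5} \gamma_{124}
Answer: \frac{7}{3} \gamma_{4} - \frac{42}{5} \gamma_{13} - \frac{344}{45} \gamma_{23} + \frac{18}{5} \gamma_{24}


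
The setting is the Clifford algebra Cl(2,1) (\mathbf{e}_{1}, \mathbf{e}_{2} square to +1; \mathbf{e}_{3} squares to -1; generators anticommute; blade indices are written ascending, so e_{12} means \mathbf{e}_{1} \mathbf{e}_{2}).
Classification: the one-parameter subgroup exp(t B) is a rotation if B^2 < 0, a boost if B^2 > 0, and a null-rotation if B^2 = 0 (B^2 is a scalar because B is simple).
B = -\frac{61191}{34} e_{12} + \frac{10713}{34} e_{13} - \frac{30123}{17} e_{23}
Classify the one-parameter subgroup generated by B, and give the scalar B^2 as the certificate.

B^2 term by term: the squares give (-\frac{61191}{34})^2*(e_{12})^2 + (\frac{10713}{34})^2*(e_{13})^2 + (-\frac{30123}{17})^2*(e_{23})^2 = \frac{3744338481}{1156}*(-1) + \frac{114768369}{1156}*(+1) + \frac{907395129}{289}*(+1) = 9 (each basis 2-blade squares to minus the product of its generators' squares); cross terms between blades sharing an index anticommute and cancel. So B^2 = 9.
Answer: boost, certificate B^2 = 9. Why this suffices: the scalar 9 survives any versor conjugation, so its sign alone determines the class however B is presented.


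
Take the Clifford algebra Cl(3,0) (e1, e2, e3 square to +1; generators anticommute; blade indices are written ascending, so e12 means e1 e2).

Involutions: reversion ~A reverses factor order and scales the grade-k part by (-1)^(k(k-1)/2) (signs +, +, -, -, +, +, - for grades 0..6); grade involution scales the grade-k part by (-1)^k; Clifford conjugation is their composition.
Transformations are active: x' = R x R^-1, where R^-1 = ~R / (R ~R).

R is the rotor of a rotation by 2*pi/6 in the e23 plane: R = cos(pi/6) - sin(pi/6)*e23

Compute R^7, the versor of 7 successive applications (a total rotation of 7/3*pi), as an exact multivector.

The rotor phase is half the rotation angle and phases add under composition, so 7 steps in the e23 plane accumulate phase 7*(pi/6) = 7*pi/6: R^7 = cos(7*pi/6) - sin(7*pi/6)*e23.
cos(7*pi/6) = -sqrt(3)/2 and sin(7*pi/6) = -1/2, so R^7 = -sqrt(3)/2 + 1/2*e23. The net rotation is 1/3*pi (after discarding 1 full turn, each of which contributes a factor -1 to the rotor); the rotor keeps the half-angle phase exactly.
Answer: -sqrt(3)/2 + 1/2*e23


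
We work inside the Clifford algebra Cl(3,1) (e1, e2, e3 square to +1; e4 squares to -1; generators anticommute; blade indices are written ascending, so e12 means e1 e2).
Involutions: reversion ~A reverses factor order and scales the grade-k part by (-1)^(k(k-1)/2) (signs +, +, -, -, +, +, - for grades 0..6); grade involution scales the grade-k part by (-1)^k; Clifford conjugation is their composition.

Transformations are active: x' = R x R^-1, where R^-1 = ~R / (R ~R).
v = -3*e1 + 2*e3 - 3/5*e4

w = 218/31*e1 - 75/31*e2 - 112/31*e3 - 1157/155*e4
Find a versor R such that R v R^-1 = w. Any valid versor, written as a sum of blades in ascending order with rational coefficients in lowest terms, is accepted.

Key observation: q(v) = q(w) = 316/25 (sandwiches preserve the norm), so R = v + w = 125/31*e1 - 75/31*e2 - 50/31*e3 - 250/31*e4 works whenever it is invertible — the component of v along it is kept and (v - w)/2 reverses, sending v to w.
Answer: 125/31*e1 - 75/31*e2 - 50/31*e3 - 250/31*e4


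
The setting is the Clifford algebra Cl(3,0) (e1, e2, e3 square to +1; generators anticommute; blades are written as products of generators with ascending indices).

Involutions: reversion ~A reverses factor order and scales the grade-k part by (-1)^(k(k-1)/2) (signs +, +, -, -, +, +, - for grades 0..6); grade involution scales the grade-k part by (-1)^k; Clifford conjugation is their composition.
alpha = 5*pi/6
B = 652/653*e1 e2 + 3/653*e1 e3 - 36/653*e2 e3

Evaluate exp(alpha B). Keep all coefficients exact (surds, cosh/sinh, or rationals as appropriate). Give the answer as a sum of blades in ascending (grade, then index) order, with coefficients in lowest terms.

B^2 term by term: the squares give (652/653)^2*(e1 e2)^2 + (3/653)^2*(e1 e3)^2 + (-36/653)^2*(e2 e3)^2 = 425104/426409*(-1) + 9/426409*(-1) + 1296/426409*(-1) = -1 (each basis 2-blade squares to minus the product of its generators' squares); cross terms between blades sharing an index anticommute and cancel. So B^2 = -1.
B^2 = -1 — since the square is negative, the closed form is circular: l = 1, alpha*l = 5*pi/6, so exp(alpha B) = cos(5*pi/6) + (sin(5*pi/6)/1)*B = -sqrt(3)/2 + (1/2)*B.
Answer: -sqrt(3)/2 + 326/653*e1 e2 + 3/1306*e1 e3 - 18/653*e2 e3


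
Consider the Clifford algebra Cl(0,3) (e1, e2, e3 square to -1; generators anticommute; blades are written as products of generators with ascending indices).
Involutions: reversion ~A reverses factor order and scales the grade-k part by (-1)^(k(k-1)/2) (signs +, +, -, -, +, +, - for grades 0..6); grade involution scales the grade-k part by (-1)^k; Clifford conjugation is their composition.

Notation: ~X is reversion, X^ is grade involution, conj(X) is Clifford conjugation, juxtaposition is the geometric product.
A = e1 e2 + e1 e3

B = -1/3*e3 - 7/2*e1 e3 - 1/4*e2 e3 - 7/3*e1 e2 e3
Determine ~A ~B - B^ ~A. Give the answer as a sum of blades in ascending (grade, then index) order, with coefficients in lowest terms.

first term: 7/2 - 1/3*e1 - 7/3*e2 + 7/3*e3 - 1/4*e1 e2 + 1/4*e1 e3 - 7/2*e2 e3 + 1/3*e1 e2 e3
second term: -7/2 - 1/3*e1 - 7/3*e2 + 7/3*e3 - 1/4*e1 e2 + 1/4*e1 e3 - 7/2*e2 e3 - 1/3*e1 e2 e3
Answer: 7 + 2/3*e1 e2 e3


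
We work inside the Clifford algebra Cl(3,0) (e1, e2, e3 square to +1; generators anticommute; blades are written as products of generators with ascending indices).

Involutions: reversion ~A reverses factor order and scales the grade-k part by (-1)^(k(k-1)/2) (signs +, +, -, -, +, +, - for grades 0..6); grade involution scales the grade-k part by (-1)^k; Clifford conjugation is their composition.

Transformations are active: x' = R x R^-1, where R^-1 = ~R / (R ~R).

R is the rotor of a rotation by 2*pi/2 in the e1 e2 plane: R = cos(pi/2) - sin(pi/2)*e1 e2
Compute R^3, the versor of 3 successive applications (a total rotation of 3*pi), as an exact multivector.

Rotor phase runs at HALF the rotation angle; powers of one rotor simply add phase, so after 3 steps in e1 e2 the phase is 3*pi/2 = 3*pi/2 and R^3 = cos(3*pi/2) - sin(3*pi/2)*e1 e2.
cos(3*pi/2) = 0 and sin(3*pi/2) = -1, so R^3 = e1 e2. The net rotation is 1*pi (after discarding 1 full turn, each of which contributes a factor -1 to the rotor); the rotor keeps the half-angle phase exactly.
Answer: e1 e2


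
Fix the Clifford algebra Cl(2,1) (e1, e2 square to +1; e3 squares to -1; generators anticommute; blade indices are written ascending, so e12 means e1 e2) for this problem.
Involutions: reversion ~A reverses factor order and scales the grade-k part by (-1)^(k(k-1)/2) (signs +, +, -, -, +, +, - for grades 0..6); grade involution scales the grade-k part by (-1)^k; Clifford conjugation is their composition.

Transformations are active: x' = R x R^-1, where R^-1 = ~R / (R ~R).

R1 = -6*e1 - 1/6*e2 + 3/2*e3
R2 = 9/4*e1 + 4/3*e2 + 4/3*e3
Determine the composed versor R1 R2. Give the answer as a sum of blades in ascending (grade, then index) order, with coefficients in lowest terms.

Distribute over the terms of R1 (each basis-blade product reordered to ascending indices, repeated generators contracted through their squares):
(-6*e1) R2 = -27/2 - 8*e12 - 8*e13
(-1/6*e2) R2 = -2/9 + 3/8*e12 - 2/9*e23
(3/2*e3) R2 = -2 - 27/8*e13 - 2*e23
Summing the partial products and collecting blades:
Answer: -283/18 - 61/8*e12 - 91/8*e13 - 20/9*e23


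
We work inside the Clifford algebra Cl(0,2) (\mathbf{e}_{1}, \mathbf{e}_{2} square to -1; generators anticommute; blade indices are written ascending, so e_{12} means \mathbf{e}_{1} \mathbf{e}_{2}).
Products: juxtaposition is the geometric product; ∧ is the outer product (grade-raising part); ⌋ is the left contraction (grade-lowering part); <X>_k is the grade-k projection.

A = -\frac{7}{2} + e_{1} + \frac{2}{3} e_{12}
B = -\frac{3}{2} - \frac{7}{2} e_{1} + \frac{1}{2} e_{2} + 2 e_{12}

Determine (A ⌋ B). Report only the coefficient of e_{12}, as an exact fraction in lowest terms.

step 1: \frac{89}{12} + \frac{49}{4} e_{1} - \frac{15}{4} e_{2} - 7 e_{12}
Answer: -7


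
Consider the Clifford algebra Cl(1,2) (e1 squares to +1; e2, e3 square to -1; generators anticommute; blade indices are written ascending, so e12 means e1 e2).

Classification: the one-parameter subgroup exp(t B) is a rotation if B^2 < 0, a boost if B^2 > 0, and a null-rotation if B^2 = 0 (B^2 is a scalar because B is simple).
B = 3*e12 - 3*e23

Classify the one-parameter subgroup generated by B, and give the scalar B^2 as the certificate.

B^2 term by term: the squares give (3)^2*(e12)^2 + (-3)^2*(e23)^2 = 9*(+1) + 9*(-1) = 0 (each basis 2-blade squares to minus the product of its generators' squares); cross terms between blades sharing an index anticommute and cancel. So B^2 = 0.
Answer: null-rotation, certificate B^2 = 0. B^2 = 0 is basis-independent, so its sign is the whole story.


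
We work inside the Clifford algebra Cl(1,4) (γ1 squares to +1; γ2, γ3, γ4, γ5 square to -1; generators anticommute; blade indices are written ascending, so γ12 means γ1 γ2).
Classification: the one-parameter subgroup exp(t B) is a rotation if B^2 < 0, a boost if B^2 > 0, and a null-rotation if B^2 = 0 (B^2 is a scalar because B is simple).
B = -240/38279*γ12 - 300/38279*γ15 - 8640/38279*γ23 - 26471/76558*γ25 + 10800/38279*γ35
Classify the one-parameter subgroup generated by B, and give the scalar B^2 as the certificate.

B^2 term by term: the squares give (-240/38279)^2*(γ12)^2 + (-300/38279)^2*(γ15)^2 + (-8640/38279)^2*(γ23)^2 + (-26471/76558)^2*(γ25)^2 + (10800/38279)^2*(γ35)^2 = 57600/1465281841*(+1) + 90000/1465281841*(+1) + 74649600/1465281841*(-1) + 700713841/5861127364*(-1) + 116640000/1465281841*(-1) = -1/4 (each basis 2-blade squares to minus the product of its generators' squares); cross terms between blades sharing an index anticommute and cancel; the commuting (index-disjoint) pairs give grade-4 terms 2*c*c'*(blade product), which cancel blade by blade — γ1235: -5184000/1465281841 + 5184000/1465281841 = 0 — confirming B is simple. So B^2 = -1/4.
Answer: rotation, certificate B^2 = -1/4. Why this suffices: the scalar -1/4 survives any versor conjugation, so its sign alone determines the class however B is presented.
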